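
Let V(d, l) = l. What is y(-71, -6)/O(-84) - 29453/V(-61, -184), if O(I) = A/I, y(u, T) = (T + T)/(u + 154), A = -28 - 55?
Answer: 202716245/1267576 ≈ 159.92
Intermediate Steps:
A = -83
y(u, T) = 2*T/(154 + u) (y(u, T) = (2*T)/(154 + u) = 2*T/(154 + u))
O(I) = -83/I
y(-71, -6)/O(-84) - 29453/V(-61, -184) = (2*(-6)/(154 - 71))/((-83/(-84))) - 29453/(-184) = (2*(-6)/83)/((-83*(-1/84))) - 29453*(-1/184) = (2*(-6)*(1/83))/(83/84) + 29453/184 = -12/83*84/83 + 29453/184 = -1008/6889 + 29453/184 = 202716245/1267576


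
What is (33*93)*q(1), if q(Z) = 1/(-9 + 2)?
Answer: -3069/7 ≈ -438.43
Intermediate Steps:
q(Z) = -1/7 (q(Z) = 1/(-7) = -1/7)
(33*93)*q(1) = (33*93)*(-1/7) = 3069*(-1/7) = -3069/7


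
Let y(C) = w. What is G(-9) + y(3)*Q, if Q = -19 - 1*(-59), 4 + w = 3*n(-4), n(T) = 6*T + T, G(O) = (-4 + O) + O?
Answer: -3542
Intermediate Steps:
G(O) = -4 + 2*O
n(T) = 7*T
w = -88 (w = -4 + 3*(7*(-4)) = -4 + 3*(-28) = -4 - 84 = -88)
Q = 40 (Q = -19 + 59 = 40)
y(C) = -88
G(-9) + y(3)*Q = (-4 + 2*(-9)) - 88*40 = (-4 - 18) - 3520 = -22 - 3520 = -3542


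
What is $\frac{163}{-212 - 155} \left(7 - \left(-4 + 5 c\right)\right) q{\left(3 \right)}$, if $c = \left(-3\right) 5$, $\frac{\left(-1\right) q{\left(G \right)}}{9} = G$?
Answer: $\frac{378486}{367} \approx 1031.3$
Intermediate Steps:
$q{\left(G \right)} = - 9 G$
$c = -15$
$\frac{163}{-212 - 155} \left(7 - \left(-4 + 5 c\right)\right) q{\left(3 \right)} = \frac{163}{-212 - 155} \left(7 - -79\right) \left(\left(-9\right) 3\right) = \frac{163}{-212 - 155} \left(7 + \left(75 + 4\right)\right) \left(-27\right) = \frac{163}{-367} \left(7 + 79\right) \left(-27\right) = 163 \left(- \frac{1}{367}\right) 86 \left(-27\right) = \left(- \frac{163}{367}\right) \left(-2322\right) = \frac{378486}{367}$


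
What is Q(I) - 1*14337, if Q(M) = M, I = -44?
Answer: -14381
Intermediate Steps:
Q(I) - 1*14337 = -44 - 1*14337 = -44 - 14337 = -14381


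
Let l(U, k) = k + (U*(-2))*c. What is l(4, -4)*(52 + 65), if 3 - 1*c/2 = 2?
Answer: -2340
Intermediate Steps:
c = 2 (c = 6 - 2*2 = 6 - 4 = 2)
l(U, k) = k - 4*U (l(U, k) = k + (U*(-2))*2 = k - 2*U*2 = k - 4*U)
l(4, -4)*(52 + 65) = (-4 - 4*4)*(52 + 65) = (-4 - 16)*117 = -20*117 = -2340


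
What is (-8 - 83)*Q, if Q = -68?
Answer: 6188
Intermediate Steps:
(-8 - 83)*Q = (-8 - 83)*(-68) = -91*(-68) = 6188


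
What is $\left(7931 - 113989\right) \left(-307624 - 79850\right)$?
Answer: $41094717492$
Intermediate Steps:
$\left(7931 - 113989\right) \left(-307624 - 79850\right) = - 106058 \left(-307624 - 79850\right) = \left(-106058\right) \left(-387474\right) = 41094717492$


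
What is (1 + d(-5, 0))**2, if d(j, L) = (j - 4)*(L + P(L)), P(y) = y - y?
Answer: 1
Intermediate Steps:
P(y) = 0
d(j, L) = L*(-4 + j) (d(j, L) = (j - 4)*(L + 0) = (-4 + j)*L = L*(-4 + j))
(1 + d(-5, 0))**2 = (1 + 0*(-4 - 5))**2 = (1 + 0*(-9))**2 = (1 + 0)**2 = 1**2 = 1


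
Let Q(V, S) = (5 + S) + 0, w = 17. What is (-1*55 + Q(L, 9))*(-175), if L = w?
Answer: 7175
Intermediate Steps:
L = 17
Q(V, S) = 5 + S
(-1*55 + Q(L, 9))*(-175) = (-1*55 + (5 + 9))*(-175) = (-55 + 14)*(-175) = -41*(-175) = 7175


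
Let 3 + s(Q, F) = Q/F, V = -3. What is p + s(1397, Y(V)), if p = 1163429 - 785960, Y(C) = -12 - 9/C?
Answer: 3395797/9 ≈ 3.7731e+5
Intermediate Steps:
s(Q, F) = -3 + Q/F
p = 377469
p + s(1397, Y(V)) = 377469 + (-3 + 1397/(-12 - 9/(-3))) = 377469 + (-3 + 1397/(-12 - 9*(-⅓))) = 377469 + (-3 + 1397/(-12 + 3)) = 377469 + (-3 + 1397/(-9)) = 377469 + (-3 + 1397*(-⅑)) = 377469 + (-3 - 1397/9) = 377469 - 1424/9 = 3395797/9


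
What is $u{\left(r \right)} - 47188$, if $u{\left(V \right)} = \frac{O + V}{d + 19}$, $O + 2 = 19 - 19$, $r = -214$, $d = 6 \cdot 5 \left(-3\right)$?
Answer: $- \frac{3350132}{71} \approx -47185.0$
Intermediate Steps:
$d = -90$ ($d = 30 \left(-3\right) = -90$)
$O = -2$ ($O = -2 + \left(19 - 19\right) = -2 + 0 = -2$)
$u{\left(V \right)} = \frac{2}{71} - \frac{V}{71}$ ($u{\left(V \right)} = \frac{-2 + V}{-90 + 19} = \frac{-2 + V}{-71} = \left(-2 + V\right) \left(- \frac{1}{71}\right) = \frac{2}{71} - \frac{V}{71}$)
$u{\left(r \right)} - 47188 = \left(\frac{2}{71} - - \frac{214}{71}\right) - 47188 = \left(\frac{2}{71} + \frac{214}{71}\right) - 47188 = \frac{216}{71} - 47188 = - \frac{3350132}{71}$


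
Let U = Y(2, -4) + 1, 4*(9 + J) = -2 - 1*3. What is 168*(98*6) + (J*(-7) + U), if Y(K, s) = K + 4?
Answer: 395451/4 ≈ 98863.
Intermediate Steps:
J = -41/4 (J = -9 + (-2 - 1*3)/4 = -9 + (-2 - 3)/4 = -9 + (¼)*(-5) = -9 - 5/4 = -41/4 ≈ -10.250)
Y(K, s) = 4 + K
U = 7 (U = (4 + 2) + 1 = 6 + 1 = 7)
168*(98*6) + (J*(-7) + U) = 168*(98*6) + (-41/4*(-7) + 7) = 168*588 + (287/4 + 7) = 98784 + 315/4 = 395451/4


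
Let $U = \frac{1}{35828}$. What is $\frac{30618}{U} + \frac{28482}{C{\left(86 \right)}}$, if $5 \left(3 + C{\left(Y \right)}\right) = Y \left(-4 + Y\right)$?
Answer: $\frac{7719460393458}{7037} \approx 1.097 \cdot 10^{9}$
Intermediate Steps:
$U = \frac{1}{35828} \approx 2.7911 \cdot 10^{-5}$
$C{\left(Y \right)} = -3 + \frac{Y \left(-4 + Y\right)}{5}$
$\frac{30618}{U} + \frac{28482}{C{\left(86 \right)}} = 30618 \frac{1}{\frac{1}{35828}} + \frac{28482}{-3 - \frac{344}{5} + \frac{86^{2}}{5}} = 30618 \cdot 35828 + \frac{28482}{-3 - \frac{344}{5} + \frac{1}{5} \cdot 7396} = 1096981704 + \frac{28482}{-3 - \frac{344}{5} + \frac{7396}{5}} = 1096981704 + \frac{28482}{\frac{7037}{5}} = 1096981704 + 28482 \cdot \frac{5}{7037} = 1096981704 + \frac{142410}{7037} = \frac{7719460393458}{7037}$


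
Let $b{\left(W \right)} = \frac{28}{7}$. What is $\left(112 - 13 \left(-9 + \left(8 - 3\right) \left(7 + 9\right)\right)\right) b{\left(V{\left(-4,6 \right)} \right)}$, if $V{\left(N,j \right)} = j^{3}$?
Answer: $-3244$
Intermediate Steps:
$b{\left(W \right)} = 4$ ($b{\left(W \right)} = 28 \cdot \frac{1}{7} = 4$)
$\left(112 - 13 \left(-9 + \left(8 - 3\right) \left(7 + 9\right)\right)\right) b{\left(V{\left(-4,6 \right)} \right)} = \left(112 - 13 \left(-9 + \left(8 - 3\right) \left(7 + 9\right)\right)\right) 4 = \left(112 - 13 \left(-9 + 5 \cdot 16\right)\right) 4 = \left(112 - 13 \left(-9 + 80\right)\right) 4 = \left(112 - 923\right) 4 = \left(-811\right) 4 = -3244$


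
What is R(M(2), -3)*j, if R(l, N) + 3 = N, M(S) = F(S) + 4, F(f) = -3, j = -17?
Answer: 102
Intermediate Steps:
M(S) = 1 (M(S) = -3 + 4 = 1)
R(l, N) = -3 + N
R(M(2), -3)*j = (-3 - 3)*(-17) = -6*(-17) = 102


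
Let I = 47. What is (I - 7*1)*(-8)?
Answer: -320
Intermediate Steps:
(I - 7*1)*(-8) = (47 - 7*1)*(-8) = (47 - 7)*(-8) = 40*(-8) = -320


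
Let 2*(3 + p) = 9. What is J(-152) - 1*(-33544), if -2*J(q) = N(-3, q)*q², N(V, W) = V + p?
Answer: 50872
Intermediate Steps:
p = 3/2 (p = -3 + (½)*9 = -3 + 9/2 = 3/2 ≈ 1.5000)
N(V, W) = 3/2 + V (N(V, W) = V + 3/2 = 3/2 + V)
J(q) = 3*q²/4 (J(q) = -(3/2 - 3)*q²/2 = -(-3)*q²/4 = 3*q²/4)
J(-152) - 1*(-33544) = (¾)*(-152)² - 1*(-33544) = (¾)*23104 + 33544 = 17328 + 33544 = 50872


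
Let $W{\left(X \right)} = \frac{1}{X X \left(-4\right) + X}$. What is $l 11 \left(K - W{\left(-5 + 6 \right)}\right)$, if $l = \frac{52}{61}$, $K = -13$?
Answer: $- \frac{21736}{183} \approx -118.78$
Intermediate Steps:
$W{\left(X \right)} = \frac{1}{X - 4 X^{2}}$ ($W{\left(X \right)} = \frac{1}{X^{2} \left(-4\right) + X} = \frac{1}{- 4 X^{2} + X} = \frac{1}{X - 4 X^{2}}$)
$l = \frac{52}{61}$ ($l = 52 \cdot \frac{1}{61} = \frac{52}{61} \approx 0.85246$)
$l 11 \left(K - W{\left(-5 + 6 \right)}\right) = \frac{52}{61} \cdot 11 \left(-13 - - \frac{1}{\left(-5 + 6\right) \left(-1 + 4 \left(-5 + 6\right)\right)}\right) = \frac{572 \left(-13 - - \frac{1}{1 \left(-1 + 4 \cdot 1\right)}\right)}{61} = \frac{572 \left(-13 - \left(-1\right) 1 \frac{1}{-1 + 4}\right)}{61} = \frac{572 \left(-13 - \left(-1\right) 1 \cdot \frac{1}{3}\right)}{61} = \frac{572 \left(-13 - - \frac{1}{3}\right)}{61} = \frac{572 \left(-13 + \frac{1}{3}\right)}{61} = \frac{572}{61} \left(- \frac{38}{3}\right) = - \frac{21736}{183}$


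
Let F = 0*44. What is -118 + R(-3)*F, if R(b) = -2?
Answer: -118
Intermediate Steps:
F = 0
-118 + R(-3)*F = -118 - 2*0 = -118 + 0 = -118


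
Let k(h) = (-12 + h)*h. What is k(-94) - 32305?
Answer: -22341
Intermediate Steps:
k(h) = h*(-12 + h)
k(-94) - 32305 = -94*(-12 - 94) - 32305 = -94*(-106) - 32305 = 9964 - 32305 = -22341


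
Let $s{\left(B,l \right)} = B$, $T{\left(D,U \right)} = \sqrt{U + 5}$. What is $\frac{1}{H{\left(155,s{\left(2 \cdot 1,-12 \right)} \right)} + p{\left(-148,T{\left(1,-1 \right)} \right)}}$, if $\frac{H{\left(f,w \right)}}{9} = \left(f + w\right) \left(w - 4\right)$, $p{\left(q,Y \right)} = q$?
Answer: $- \frac{1}{2974} \approx -0.00033625$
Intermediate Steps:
$T{\left(D,U \right)} = \sqrt{5 + U}$
$H{\left(f,w \right)} = 9 \left(-4 + w\right) \left(f + w\right)$ ($H{\left(f,w \right)} = 9 \left(f + w\right) \left(w - 4\right) = 9 \left(f + w\right) \left(-4 + w\right) = 9 \left(-4 + w\right) \left(f + w\right)$)
$\frac{1}{H{\left(155,s{\left(2 \cdot 1,-12 \right)} \right)} + p{\left(-148,T{\left(1,-1 \right)} \right)}} = \frac{1}{\left(\left(-36\right) 155 - 36 \cdot 2 \cdot 1 + 9 \left(2 \cdot 1\right)^{2} + 9 \cdot 155 \cdot 2 \cdot 1\right) - 148} = \frac{1}{\left(-5580 - 72 + 9 \cdot 2^{2} + 9 \cdot 155 \cdot 2\right) - 148} = \frac{1}{\left(-5580 - 72 + 9 \cdot 4 + 2790\right) - 148} = \frac{1}{\left(-5580 - 72 + 36 + 2790\right) - 148} = \frac{1}{-2826 - 148} = \frac{1}{-2974} = - \frac{1}{2974}$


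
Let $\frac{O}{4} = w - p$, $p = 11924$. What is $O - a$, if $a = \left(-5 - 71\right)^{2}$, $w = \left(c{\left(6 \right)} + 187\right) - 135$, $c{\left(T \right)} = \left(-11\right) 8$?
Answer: $-53616$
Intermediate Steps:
$c{\left(T \right)} = -88$
$w = -36$ ($w = \left(-88 + 187\right) - 135 = 99 - 135 = -36$)
$O = -47840$ ($O = 4 \left(-36 - 11924\right) = 4 \left(-11960\right) = -47840$)
$a = 5776$ ($a = \left(-76\right)^{2} = 5776$)
$O - a = -47840 - 5776 = -53616$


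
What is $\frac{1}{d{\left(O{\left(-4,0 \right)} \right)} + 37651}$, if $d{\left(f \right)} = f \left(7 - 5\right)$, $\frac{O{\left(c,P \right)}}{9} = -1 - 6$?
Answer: $\frac{1}{37525} \approx 2.6649 \cdot 10^{-5}$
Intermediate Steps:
$O{\left(c,P \right)} = -63$ ($O{\left(c,P \right)} = 9 \left(-1 - 6\right) = 9 \left(-7\right) = -63$)
$d{\left(f \right)} = 2 f$ ($d{\left(f \right)} = f 2 = 2 f$)
$\frac{1}{d{\left(O{\left(-4,0 \right)} \right)} + 37651} = \frac{1}{2 \left(-63\right) + 37651} = \frac{1}{-126 + 37651} = \frac{1}{37525}$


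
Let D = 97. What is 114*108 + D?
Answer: 12409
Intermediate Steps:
114*108 + D = 114*108 + 97 = 12312 + 97 = 12409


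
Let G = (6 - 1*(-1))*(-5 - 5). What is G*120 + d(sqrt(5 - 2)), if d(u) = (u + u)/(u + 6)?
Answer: -92402/11 + 4*sqrt(3)/11 ≈ -8399.5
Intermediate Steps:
G = -70 (G = (6 + 1)*(-10) = 7*(-10) = -70)
d(u) = 2*u/(6 + u) (d(u) = (2*u)/(6 + u) = 2*u/(6 + u))
G*120 + d(sqrt(5 - 2)) = -70*120 + 2*sqrt(5 - 2)/(6 + sqrt(5 - 2)) = -8400 + 2*sqrt(3)/(6 + sqrt(3))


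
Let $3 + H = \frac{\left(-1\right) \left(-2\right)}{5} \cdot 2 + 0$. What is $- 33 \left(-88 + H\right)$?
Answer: $\frac{14883}{5} \approx 2976.6$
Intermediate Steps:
$H = - \frac{11}{5}$ ($H = -3 + \left(\frac{\left(-1\right) \left(-2\right)}{5} \cdot 2 + 0\right) = -3 + \left(2 \cdot \frac{1}{5} \cdot 2 + 0\right) = -3 + \left(\frac{2}{5} \cdot 2 + 0\right) = -3 + \left(\frac{4}{5} + 0\right) = -3 + \frac{4}{5} = - \frac{11}{5} \approx -2.2$)
$- 33 \left(-88 + H\right) = - 33 \left(-88 - \frac{11}{5}\right) = \left(-33\right) \left(- \frac{451}{5}\right) = \frac{14883}{5}$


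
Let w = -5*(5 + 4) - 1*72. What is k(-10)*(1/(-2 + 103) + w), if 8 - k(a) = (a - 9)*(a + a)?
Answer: 4395552/101 ≈ 43520.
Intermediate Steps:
k(a) = 8 - 2*a*(-9 + a) (k(a) = 8 - (a - 9)*(a + a) = 8 - (-9 + a)*2*a = 8 - 2*a*(-9 + a))
w = -117 (w = -5*9 - 72 = -45 - 72 = -117)
k(-10)*(1/(-2 + 103) + w) = (8 - 2*(-10)² + 18*(-10))*(1/(-2 + 103) - 117) = (8 - 2*100 - 180)*(1/101 - 117) = (8 - 200 - 180)*(1/101 - 117) = -372*(-11816/101) = 4395552/101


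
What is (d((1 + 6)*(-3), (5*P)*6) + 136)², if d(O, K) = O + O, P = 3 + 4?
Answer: 8836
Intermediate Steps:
P = 7
d(O, K) = 2*O
(d((1 + 6)*(-3), (5*P)*6) + 136)² = (2*((1 + 6)*(-3)) + 136)² = (2*(7*(-3)) + 136)² = (2*(-21) + 136)² = (-42 + 136)² = 94² = 8836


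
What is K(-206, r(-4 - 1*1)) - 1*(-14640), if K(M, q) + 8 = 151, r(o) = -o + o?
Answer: 14783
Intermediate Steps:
r(o) = 0
K(M, q) = 143 (K(M, q) = -8 + 151 = 143)
K(-206, r(-4 - 1*1)) - 1*(-14640) = 143 - 1*(-14640) = 143 + 14640 = 14783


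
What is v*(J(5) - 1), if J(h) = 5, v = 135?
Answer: 540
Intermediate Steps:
v*(J(5) - 1) = 135*(5 - 1) = 135*4 = 540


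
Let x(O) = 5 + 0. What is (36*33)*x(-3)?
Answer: 5940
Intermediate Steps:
x(O) = 5
(36*33)*x(-3) = (36*33)*5 = 1188*5 = 5940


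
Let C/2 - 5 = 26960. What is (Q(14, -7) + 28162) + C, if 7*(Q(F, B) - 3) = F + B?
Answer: 82096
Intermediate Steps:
C = 53930 (C = 10 + 2*26960 = 10 + 53920 = 53930)
Q(F, B) = 3 + B/7 + F/7 (Q(F, B) = 3 + (F + B)/7 = 3 + (B + F)/7 = 3 + (B/7 + F/7) = 3 + B/7 + F/7)
(Q(14, -7) + 28162) + C = ((3 + (⅐)*(-7) + (⅐)*14) + 28162) + 53930 = ((3 - 1 + 2) + 28162) + 53930 = (4 + 28162) + 53930 = 28166 + 53930 = 82096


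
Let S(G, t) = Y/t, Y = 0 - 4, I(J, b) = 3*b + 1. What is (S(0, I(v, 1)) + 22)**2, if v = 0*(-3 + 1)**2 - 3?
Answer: 441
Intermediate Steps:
v = -3 (v = 0*(-2)**2 - 3 = 0*4 - 3 = 0 - 3 = -3)
I(J, b) = 1 + 3*b
Y = -4
S(G, t) = -4/t
(S(0, I(v, 1)) + 22)**2 = (-4/(1 + 3*1) + 22)**2 = (-4/(1 + 3) + 22)**2 = (-4/4 + 22)**2 = (-4*1/4 + 22)**2 = (-1 + 22)**2 = 21**2 = 441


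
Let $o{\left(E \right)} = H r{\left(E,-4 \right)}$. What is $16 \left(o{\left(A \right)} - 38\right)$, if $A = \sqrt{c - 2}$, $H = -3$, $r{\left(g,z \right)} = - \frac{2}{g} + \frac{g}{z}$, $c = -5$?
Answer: $-608 - \frac{12 i \sqrt{7}}{7} \approx -608.0 - 4.5356 i$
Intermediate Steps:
$A = i \sqrt{7}$ ($A = \sqrt{-5 - 2} = \sqrt{-7} = i \sqrt{7} \approx 2.6458 i$)
$o{\left(E \right)} = \frac{6}{E} + \frac{3 E}{4}$ ($o{\left(E \right)} = - 3 \left(- \frac{2}{E} + \frac{E}{-4}\right) = - 3 \left(- \frac{2}{E} + E \left(- \frac{1}{4}\right)\right) = - 3 \left(- \frac{2}{E} - \frac{E}{4}\right) = \frac{6}{E} + \frac{3 E}{4}$)
$16 \left(o{\left(A \right)} - 38\right) = 16 \left(\left(\frac{6}{i \sqrt{7}} + \frac{3 i \sqrt{7}}{4}\right) - 38\right) = 16 \left(\left(6 \left(- \frac{i \sqrt{7}}{7}\right) + \frac{3 i \sqrt{7}}{4}\right) - 38\right) = 16 \left(\left(- \frac{6 i \sqrt{7}}{7} + \frac{3 i \sqrt{7}}{4}\right) - 38\right) = 16 \left(- \frac{3 i \sqrt{7}}{28} - 38\right) = 16 \left(-38 - \frac{3 i \sqrt{7}}{28}\right) = -608 - \frac{12 i \sqrt{7}}{7}$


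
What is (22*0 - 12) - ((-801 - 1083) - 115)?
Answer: 1987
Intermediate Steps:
(22*0 - 12) - ((-801 - 1083) - 115) = (0 - 12) - (-1884 - 115) = -12 - 1*(-1999) = -12 + 1999 = 1987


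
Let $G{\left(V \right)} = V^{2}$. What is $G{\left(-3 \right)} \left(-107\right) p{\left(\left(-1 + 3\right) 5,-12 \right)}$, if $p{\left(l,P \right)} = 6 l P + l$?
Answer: $683730$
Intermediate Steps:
$p{\left(l,P \right)} = l + 6 P l$ ($p{\left(l,P \right)} = 6 P l + l = l + 6 P l$)
$G{\left(-3 \right)} \left(-107\right) p{\left(\left(-1 + 3\right) 5,-12 \right)} = \left(-3\right)^{2} \left(-107\right) \left(-1 + 3\right) 5 \left(1 + 6 \left(-12\right)\right) = 9 \left(-107\right) 2 \cdot 5 \left(1 - 72\right) = - 963 \cdot 10 \left(-71\right) = \left(-963\right) \left(-710\right) = 683730$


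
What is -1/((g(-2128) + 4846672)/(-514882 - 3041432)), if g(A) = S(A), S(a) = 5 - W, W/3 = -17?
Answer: 592719/807788 ≈ 0.73376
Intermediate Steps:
W = -51 (W = 3*(-17) = -51)
S(a) = 56 (S(a) = 5 - 1*(-51) = 5 + 51 = 56)
g(A) = 56
-1/((g(-2128) + 4846672)/(-514882 - 3041432)) = -1/((56 + 4846672)/(-514882 - 3041432)) = -1/(4846728/(-3556314)) = -1/(4846728*(-1/3556314)) = -1/(-807788/592719) = -1*(-592719/807788) = 592719/807788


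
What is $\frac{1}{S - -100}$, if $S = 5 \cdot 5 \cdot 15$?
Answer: $\frac{1}{475} \approx 0.0021053$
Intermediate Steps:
$S = 375$ ($S = 25 \cdot 15 = 375$)
$\frac{1}{S - -100} = \frac{1}{375 - -100} = \frac{1}{375 + 100} = \frac{1}{475}$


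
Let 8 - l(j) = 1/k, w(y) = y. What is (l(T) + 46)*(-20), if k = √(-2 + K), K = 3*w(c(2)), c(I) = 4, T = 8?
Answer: -1080 + 2*√10 ≈ -1073.7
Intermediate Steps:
K = 12 (K = 3*4 = 12)
k = √10 (k = √(-2 + 12) = √10 ≈ 3.1623)
l(j) = 8 - √10/10 (l(j) = 8 - 1/(√10) = 8 - √10/10)
(l(T) + 46)*(-20) = ((8 - √10/10) + 46)*(-20) = (54 - √10/10)*(-20) = -1080 + 2*√10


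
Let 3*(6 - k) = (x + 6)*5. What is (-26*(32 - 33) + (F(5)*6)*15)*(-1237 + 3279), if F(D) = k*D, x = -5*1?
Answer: 4034992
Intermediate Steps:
x = -5
k = 13/3 (k = 6 - (-5 + 6)*5/3 = 6 - 5/3 = 13/3 ≈ 4.3333)
F(D) = 13*D/3
(-26*(32 - 33) + (F(5)*6)*15)*(-1237 + 3279) = (-26*(32 - 33) + (((13/3)*5)*6)*15)*(-1237 + 3279) = (-26*(-1) + ((65/3)*6)*15)*2042 = (26 + 130*15)*2042 = (26 + 1950)*2042 = 1976*2042 = 4034992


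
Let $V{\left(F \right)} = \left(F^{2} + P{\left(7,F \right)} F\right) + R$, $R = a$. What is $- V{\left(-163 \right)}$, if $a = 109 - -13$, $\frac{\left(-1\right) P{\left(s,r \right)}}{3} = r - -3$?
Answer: $51549$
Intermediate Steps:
$P{\left(s,r \right)} = -9 - 3 r$ ($P{\left(s,r \right)} = - 3 \left(r - -3\right) = - 3 \left(r + 3\right) = - 3 \left(3 + r\right) = -9 - 3 r$)
$a = 122$ ($a = 109 + 13 = 122$)
$R = 122$
$V{\left(F \right)} = 122 + F^{2} + F \left(-9 - 3 F\right)$ ($V{\left(F \right)} = \left(F^{2} + \left(-9 - 3 F\right) F\right) + 122 = \left(F^{2} + F \left(-9 - 3 F\right)\right) + 122 = 122 + F^{2} + F \left(-9 - 3 F\right)$)
$- V{\left(-163 \right)} = - (122 - -1467 - 2 \left(-163\right)^{2}) = - (122 + 1467 - 53138) = \left(-1\right) \left(-51549\right) = 51549$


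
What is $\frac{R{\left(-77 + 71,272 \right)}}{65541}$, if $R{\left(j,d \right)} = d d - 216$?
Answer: $\frac{73768}{65541} \approx 1.1255$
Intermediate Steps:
$R{\left(j,d \right)} = -216 + d^{2}$ ($R{\left(j,d \right)} = d^{2} - 216 = -216 + d^{2}$)
$\frac{R{\left(-77 + 71,272 \right)}}{65541} = \frac{-216 + 272^{2}}{65541} = \left(-216 + 73984\right) \frac{1}{65541} = 73768 \cdot \frac{1}{65541} = \frac{73768}{65541}$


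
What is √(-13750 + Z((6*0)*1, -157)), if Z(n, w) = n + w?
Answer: I*√13907 ≈ 117.93*I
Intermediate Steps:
√(-13750 + Z((6*0)*1, -157)) = √(-13750 + ((6*0)*1 - 157)) = √(-13750 + (0*1 - 157)) = √(-13750 + (0 - 157)) = √(-13750 - 157) = √(-13907) = I*√13907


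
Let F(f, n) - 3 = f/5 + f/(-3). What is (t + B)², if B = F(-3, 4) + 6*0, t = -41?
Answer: 35344/25 ≈ 1413.8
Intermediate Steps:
F(f, n) = 3 - 2*f/15 (F(f, n) = 3 + (f/5 + f/(-3)) = 3 + (f*(⅕) + f*(-⅓)) = 3 + (f/5 - f/3) = 3 - 2*f/15)
B = 17/5 (B = (3 - 2/15*(-3)) + 6*0 = (3 + ⅖) + 0 = 17/5 + 0 = 17/5 ≈ 3.4000)
(t + B)² = (-41 + 17/5)² = (-188/5)² = 35344/25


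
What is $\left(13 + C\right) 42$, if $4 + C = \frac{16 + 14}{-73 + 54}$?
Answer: $\frac{5922}{19} \approx 311.68$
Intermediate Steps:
$C = - \frac{106}{19}$ ($C = -4 + \frac{16 + 14}{-73 + 54} = -4 + \frac{30}{-19} = -4 + 30 \left(- \frac{1}{19}\right) = -4 - \frac{30}{19} = - \frac{106}{19} \approx -5.5789$)
$\left(13 + C\right) 42 = \left(13 - \frac{106}{19}\right) 42 = \frac{141}{19} \cdot 42 = \frac{5922}{19}$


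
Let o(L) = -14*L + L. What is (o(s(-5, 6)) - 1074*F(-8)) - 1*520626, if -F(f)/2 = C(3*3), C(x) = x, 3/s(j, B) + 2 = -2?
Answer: -2005137/4 ≈ -5.0128e+5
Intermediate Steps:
s(j, B) = -¾ (s(j, B) = 3/(-2 - 2) = 3/(-4) = 3*(-¼) = -¾)
F(f) = -18 (F(f) = -6*3 = -2*9 = -18)
o(L) = -13*L
(o(s(-5, 6)) - 1074*F(-8)) - 1*520626 = (-13*(-¾) - 1074*(-18)) - 1*520626 = (39/4 + 19332) - 520626 = 77367/4 - 520626 = -2005137/4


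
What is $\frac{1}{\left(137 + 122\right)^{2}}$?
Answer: $\frac{1}{67081} \approx 1.4907 \cdot 10^{-5}$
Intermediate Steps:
$\frac{1}{\left(137 + 122\right)^{2}} = \frac{1}{259^{2}} = \frac{1}{67081}$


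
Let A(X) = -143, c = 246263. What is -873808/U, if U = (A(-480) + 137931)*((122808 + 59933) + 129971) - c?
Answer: -873808/43087714793 ≈ -2.0280e-5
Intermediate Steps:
U = 43087714793 (U = (-143 + 137931)*((122808 + 59933) + 129971) - 1*246263 = 137788*(182741 + 129971) - 246263 = 137788*312712 - 246263 = 43087961056 - 246263 = 43087714793)
-873808/U = -873808/43087714793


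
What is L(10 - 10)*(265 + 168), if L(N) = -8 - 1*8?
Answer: -6928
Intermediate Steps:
L(N) = -16 (L(N) = -8 - 8 = -16)
L(10 - 10)*(265 + 168) = -16*(265 + 168) = -16*433 = -6928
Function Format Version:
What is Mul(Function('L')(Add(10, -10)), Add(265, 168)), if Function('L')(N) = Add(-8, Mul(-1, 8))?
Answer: -6928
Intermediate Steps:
Function('L')(N) = -16 (Function('L')(N) = Add(-8, -8) = -16)
Mul(Function('L')(Add(10, -10)), Add(265, 168)) = Mul(-16, Add(265, 168)) = Mul(-16, 433) = -6928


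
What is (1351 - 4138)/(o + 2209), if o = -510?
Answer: -2787/1699 ≈ -1.6404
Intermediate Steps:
(1351 - 4138)/(o + 2209) = (1351 - 4138)/(-510 + 2209) = -2787/1699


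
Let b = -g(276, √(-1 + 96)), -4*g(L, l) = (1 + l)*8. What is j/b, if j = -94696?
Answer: 23674/47 - 23674*√95/47 ≈ -4405.8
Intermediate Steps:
g(L, l) = -2 - 2*l (g(L, l) = -(1 + l)*8/4 = -(8 + 8*l)/4 = -2 - 2*l)
b = 2 + 2*√95 (b = -(-2 - 2*√(-1 + 96)) = -(-2 - 2*√95) = 2 + 2*√95 ≈ 21.494)
j/b = -94696/(2 + 2*√95)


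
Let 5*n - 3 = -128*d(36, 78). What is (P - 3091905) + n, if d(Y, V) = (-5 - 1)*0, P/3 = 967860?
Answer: -941622/5 ≈ -1.8832e+5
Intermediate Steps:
P = 2903580 (P = 3*967860 = 2903580)
d(Y, V) = 0 (d(Y, V) = -6*0 = 0)
n = ⅗ (n = ⅗ + (-128*0)/5 = ⅗ + (⅕)*0 = ⅗ + 0 = ⅗ ≈ 0.60000)
(P - 3091905) + n = (2903580 - 3091905) + ⅗ = -188325 + ⅗ = -941622/5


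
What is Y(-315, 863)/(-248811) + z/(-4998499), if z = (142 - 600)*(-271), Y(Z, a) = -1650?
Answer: -7544800116/414560511563 ≈ -0.018200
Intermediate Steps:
z = 124118 (z = -458*(-271) = 124118)
Y(-315, 863)/(-248811) + z/(-4998499) = -1650/(-248811) + 124118/(-4998499) = -1650*(-1/248811) + 124118*(-1/4998499) = 550/82937 - 124118/4998499 = -7544800116/414560511563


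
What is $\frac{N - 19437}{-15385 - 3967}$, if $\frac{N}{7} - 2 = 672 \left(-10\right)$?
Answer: $\frac{66463}{19352} \approx 3.4344$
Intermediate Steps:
$N = -47026$ ($N = 14 + 7 \cdot 672 \left(-10\right) = 14 + 7 \left(-6720\right) = 14 - 47040 = -47026$)
$\frac{N - 19437}{-15385 - 3967} = \frac{-47026 - 19437}{-15385 - 3967} = - \frac{66463}{-19352} = \left(-66463\right) \left(- \frac{1}{19352}\right) = \frac{66463}{19352}$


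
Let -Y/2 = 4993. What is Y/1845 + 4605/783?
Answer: 25081/53505 ≈ 0.46876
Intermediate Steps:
Y = -9986 (Y = -2*4993 = -9986)
Y/1845 + 4605/783 = -9986/1845 + 4605/783 = -9986*1/1845 + 4605*(1/783) = -9986/1845 + 1535/261 = 25081/53505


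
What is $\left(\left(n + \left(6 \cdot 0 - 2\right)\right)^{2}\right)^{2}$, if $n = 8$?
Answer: $1296$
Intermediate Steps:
$\left(\left(n + \left(6 \cdot 0 - 2\right)\right)^{2}\right)^{2} = \left(\left(8 + \left(6 \cdot 0 - 2\right)\right)^{2}\right)^{2} = \left(\left(8 + \left(0 - 2\right)\right)^{2}\right)^{2} = \left(\left(8 - 2\right)^{2}\right)^{2} = \left(6^{2}\right)^{2} = 36^{2} = 1296$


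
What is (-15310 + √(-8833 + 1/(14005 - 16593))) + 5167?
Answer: -10143 + I*√14790293835/1294 ≈ -10143.0 + 93.984*I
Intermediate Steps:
(-15310 + √(-8833 + 1/(14005 - 16593))) + 5167 = (-15310 + √(-8833 + 1/(-2588))) + 5167 = (-15310 + √(-8833 - 1/2588)) + 5167 = (-15310 + √(-22859805/2588)) + 5167 = (-15310 + I*√14790293835/1294) + 5167 = -10143 + I*√14790293835/1294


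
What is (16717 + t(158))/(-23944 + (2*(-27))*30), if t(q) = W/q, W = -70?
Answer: -330152/504889 ≈ -0.65391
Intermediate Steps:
t(q) = -70/q
(16717 + t(158))/(-23944 + (2*(-27))*30) = (16717 - 70/158)/(-23944 + (2*(-27))*30) = (16717 - 70*1/158)/(-23944 - 54*30) = (16717 - 35/79)/(-23944 - 1620) = (1320608/79)/(-25564) = (1320608/79)*(-1/25564) = -330152/504889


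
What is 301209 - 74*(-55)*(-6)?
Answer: 276789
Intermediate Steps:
301209 - 74*(-55)*(-6) = 301209 + 4070*(-6) = 301209 - 24420 = 276789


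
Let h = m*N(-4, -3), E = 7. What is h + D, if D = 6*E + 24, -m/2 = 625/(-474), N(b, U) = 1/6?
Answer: 94477/1422 ≈ 66.440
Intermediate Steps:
N(b, U) = 1/6
m = 625/237 (m = -1250/(-474) = -1250*(-1)/474 = -2*(-625/474) = 625/237 ≈ 2.6371)
h = 625/1422 (h = (625/237)*(1/6) = 625/1422 ≈ 0.43952)
D = 66 (D = 6*7 + 24 = 42 + 24 = 66)
h + D = 625/1422 + 66 = 94477/1422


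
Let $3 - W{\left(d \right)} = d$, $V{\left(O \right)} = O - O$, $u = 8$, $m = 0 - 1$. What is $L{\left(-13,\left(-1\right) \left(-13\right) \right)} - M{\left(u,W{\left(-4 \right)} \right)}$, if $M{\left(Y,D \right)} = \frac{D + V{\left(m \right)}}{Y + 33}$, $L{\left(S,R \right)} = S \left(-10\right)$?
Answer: $\frac{5323}{41} \approx 129.83$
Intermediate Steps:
$m = -1$ ($m = 0 - 1 = -1$)
$V{\left(O \right)} = 0$
$W{\left(d \right)} = 3 - d$
$L{\left(S,R \right)} = - 10 S$
$M{\left(Y,D \right)} = \frac{D}{33 + Y}$ ($M{\left(Y,D \right)} = \frac{D + 0}{Y + 33} = \frac{D}{33 + Y}$)
$L{\left(-13,\left(-1\right) \left(-13\right) \right)} - M{\left(u,W{\left(-4 \right)} \right)} = \left(-10\right) \left(-13\right) - \frac{3 - -4}{33 + 8} = 130 - \frac{3 + 4}{41} = 130 - 7 \cdot \frac{1}{41} = 130 - \frac{7}{41} = \frac{5323}{41}$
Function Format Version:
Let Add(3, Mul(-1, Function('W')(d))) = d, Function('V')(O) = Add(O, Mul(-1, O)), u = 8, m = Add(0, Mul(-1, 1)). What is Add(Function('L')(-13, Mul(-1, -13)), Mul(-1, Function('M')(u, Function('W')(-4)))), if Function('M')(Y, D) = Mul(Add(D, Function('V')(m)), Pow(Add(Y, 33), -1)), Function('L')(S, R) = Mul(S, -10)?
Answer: Rational(5323, 41) ≈ 129.83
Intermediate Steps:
m = -1 (m = Add(0, -1) = -1)
Function('V')(O) = 0
Function('W')(d) = Add(3, Mul(-1, d))
Function('L')(S, R) = Mul(-10, S)
Function('M')(Y, D) = Mul(D, Pow(Add(33, Y), -1)) (Function('M')(Y, D) = Mul(Add(D, 0), Pow(Add(Y, 33), -1)) = Mul(D, Pow(Add(33, Y), -1)))
Add(Function('L')(-13, Mul(-1, -13)), Mul(-1, Function('M')(u, Function('W')(-4)))) = Add(Mul(-10, -13), Mul(-1, Mul(Add(3, Mul(-1, -4)), Pow(Add(33, 8), -1)))) = Add(130, Mul(-1, Mul(Add(3, 4), Pow(41, -1)))) = Add(130, Mul(-1, Mul(7, Rational(1, 41)))) = Add(130, Mul(-1, Rational(7, 41))) = Add(130, Rational(-7, 41)) = Rational(5323, 41)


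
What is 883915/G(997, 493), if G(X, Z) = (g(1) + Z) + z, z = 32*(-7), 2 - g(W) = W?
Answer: 176783/54 ≈ 3273.8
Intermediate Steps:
g(W) = 2 - W
z = -224
G(X, Z) = -223 + Z (G(X, Z) = ((2 - 1*1) + Z) - 224 = ((2 - 1) + Z) - 224 = (1 + Z) - 224 = -223 + Z)
883915/G(997, 493) = 883915/(-223 + 493) = 883915/270 = 883915*(1/270) = 176783/54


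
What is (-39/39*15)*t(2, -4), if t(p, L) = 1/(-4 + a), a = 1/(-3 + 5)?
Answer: 30/7 ≈ 4.2857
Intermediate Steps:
a = 1/2 ≈ 0.50000
t(p, L) = -2/7 (t(p, L) = 1/(-4 + 1/2) = 1/(-7/2) = -2/7)
(-39/39*15)*t(2, -4) = (-39/39*15)*(-2/7) = (-39*1/39*15)*(-2/7) = -1*15*(-2/7) = -15*(-2/7) = 30/7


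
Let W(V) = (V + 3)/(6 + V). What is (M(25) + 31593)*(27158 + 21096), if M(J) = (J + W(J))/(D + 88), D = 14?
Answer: 2410235885363/1581 ≈ 1.5245e+9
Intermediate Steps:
W(V) = (3 + V)/(6 + V)
M(J) = J/102 + (3 + J)/(102*(6 + J)) (M(J) = (J + (3 + J)/(6 + J))/(14 + 88) = (J + (3 + J)/(6 + J))/102 = (J + (3 + J)/(6 + J))*(1/102) = J/102 + (3 + J)/(102*(6 + J)))
(M(25) + 31593)*(27158 + 21096) = ((3 + 25 + 25*(6 + 25))/(102*(6 + 25)) + 31593)*(27158 + 21096) = ((1/102)*(3 + 25 + 25*31)/31 + 31593)*48254 = ((1/102)*(1/31)*(3 + 25 + 775) + 31593)*48254 = ((1/102)*(1/31)*803 + 31593)*48254 = (803/3162 + 31593)*48254 = (99897869/3162)*48254 = 2410235885363/1581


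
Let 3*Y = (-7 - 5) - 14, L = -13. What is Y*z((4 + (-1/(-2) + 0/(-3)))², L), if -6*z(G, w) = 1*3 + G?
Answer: 403/12 ≈ 33.583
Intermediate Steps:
z(G, w) = -½ - G/6 (z(G, w) = -(1*3 + G)/6 = -(3 + G)/6 = -½ - G/6)
Y = -26/3 (Y = ((-7 - 5) - 14)/3 = (-12 - 14)/3 = (⅓)*(-26) = -26/3 ≈ -8.6667)
Y*z((4 + (-1/(-2) + 0/(-3)))², L) = -26*(-½ - (4 + (-1/(-2) + 0/(-3)))²/6)/3 = -26*(-½ - (4 + (-1*(-½) + 0*(-⅓)))²/6)/3 = -26*(-½ - (4 + (½ + 0))²/6)/3 = -26*(-½ - (4 + ½)²/6)/3 = -26*(-½ - (9/2)²/6)/3 = -26*(-½ - ⅙*81/4)/3 = -26*(-½ - 27/8)/3 = -26/3*(-31/8) = 403/12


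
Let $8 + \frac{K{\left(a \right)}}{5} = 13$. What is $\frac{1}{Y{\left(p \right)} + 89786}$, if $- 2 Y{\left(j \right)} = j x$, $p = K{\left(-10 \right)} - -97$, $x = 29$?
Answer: $\frac{1}{88017} \approx 1.1361 \cdot 10^{-5}$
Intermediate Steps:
$K{\left(a \right)} = 25$ ($K{\left(a \right)} = -40 + 5 \cdot 13 = -40 + 65 = 25$)
$p = 122$ ($p = 25 - -97 = 25 + 97 = 122$)
$Y{\left(j \right)} = - \frac{29 j}{2}$ ($Y{\left(j \right)} = - \frac{j 29}{2} = - \frac{29 j}{2}$)
$\frac{1}{Y{\left(p \right)} + 89786} = \frac{1}{\left(- \frac{29}{2}\right) 122 + 89786} = \frac{1}{-1769 + 89786} = \frac{1}{88017}$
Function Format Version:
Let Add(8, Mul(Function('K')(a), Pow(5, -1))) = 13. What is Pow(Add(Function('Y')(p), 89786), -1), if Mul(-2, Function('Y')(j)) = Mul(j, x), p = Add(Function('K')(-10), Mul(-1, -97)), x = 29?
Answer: Rational(1, 88017) ≈ 1.1361e-5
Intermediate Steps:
Function('K')(a) = 25 (Function('K')(a) = Add(-40, Mul(5, 13)) = Add(-40, 65) = 25)
p = 122 (p = Add(25, Mul(-1, -97)) = Add(25, 97) = 122)
Function('Y')(j) = Mul(Rational(-29, 2), j) (Function('Y')(j) = Mul(Rational(-1, 2), Mul(j, 29)) = Mul(Rational(-1, 2), Mul(29, j)) = Mul(Rational(-29, 2), j))
Pow(Add(Function('Y')(p), 89786), -1) = Pow(Add(Mul(Rational(-29, 2), 122), 89786), -1) = Pow(Add(-1769, 89786), -1) = Pow(88017, -1) = Rational(1, 88017)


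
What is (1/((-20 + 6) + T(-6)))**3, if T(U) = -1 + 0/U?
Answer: -1/3375 ≈ -0.00029630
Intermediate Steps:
T(U) = -1 (T(U) = -1 + 0 = -1)
(1/((-20 + 6) + T(-6)))**3 = (1/((-20 + 6) - 1))**3 = (1/(-14 - 1))**3 = (1/(-15))**3 = (-1/15)**3 = -1/3375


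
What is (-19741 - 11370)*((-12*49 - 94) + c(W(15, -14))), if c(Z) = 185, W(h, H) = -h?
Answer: 15462167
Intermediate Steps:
(-19741 - 11370)*((-12*49 - 94) + c(W(15, -14))) = (-19741 - 11370)*((-12*49 - 94) + 185) = -31111*((-588 - 94) + 185) = -31111*(-682 + 185) = -31111*(-497) = 15462167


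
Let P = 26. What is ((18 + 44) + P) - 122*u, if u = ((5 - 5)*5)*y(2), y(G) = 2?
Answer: 88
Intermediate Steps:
u = 0 (u = ((5 - 5)*5)*2 = (0*5)*2 = 0*2 = 0)
((18 + 44) + P) - 122*u = ((18 + 44) + 26) - 122*0 = (62 + 26) + 0 = 88 + 0 = 88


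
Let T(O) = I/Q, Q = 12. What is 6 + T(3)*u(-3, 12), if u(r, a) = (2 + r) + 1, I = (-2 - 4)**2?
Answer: 6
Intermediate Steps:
I = 36 (I = (-6)**2 = 36)
u(r, a) = 3 + r
T(O) = 3 (T(O) = 36/12 = 36*(1/12) = 3)
6 + T(3)*u(-3, 12) = 6 + 3*(3 - 3) = 6 + 3*0 = 6 + 0 = 6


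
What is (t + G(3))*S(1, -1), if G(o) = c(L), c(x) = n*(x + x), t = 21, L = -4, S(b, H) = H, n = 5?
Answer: 19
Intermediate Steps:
c(x) = 10*x (c(x) = 5*(x + x) = 5*(2*x) = 10*x)
G(o) = -40 (G(o) = 10*(-4) = -40)
(t + G(3))*S(1, -1) = (21 - 40)*(-1) = -19*(-1) = 19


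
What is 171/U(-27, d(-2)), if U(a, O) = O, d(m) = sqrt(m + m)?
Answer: -171*I/2 ≈ -85.5*I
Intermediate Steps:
d(m) = sqrt(2)*sqrt(m) (d(m) = sqrt(2*m) = sqrt(2)*sqrt(m))
171/U(-27, d(-2)) = 171/((sqrt(2)*sqrt(-2))) = 171/((sqrt(2)*(I*sqrt(2)))) = 171/((2*I)) = 171*(-I/2) = -171*I/2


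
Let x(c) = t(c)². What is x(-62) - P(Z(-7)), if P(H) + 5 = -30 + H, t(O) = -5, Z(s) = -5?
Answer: 65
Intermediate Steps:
P(H) = -35 + H (P(H) = -5 + (-30 + H) = -35 + H)
x(c) = 25 (x(c) = (-5)² = 25)
x(-62) - P(Z(-7)) = 25 - (-35 - 5) = 25 - 1*(-40) = 25 + 40 = 65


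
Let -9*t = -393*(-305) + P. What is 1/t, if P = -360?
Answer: -3/39835 ≈ -7.5311e-5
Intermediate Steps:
t = -39835/3 (t = -(-393*(-305) - 360)/9 = -(119865 - 360)/9 = -⅑*119505 = -39835/3 ≈ -13278.)
1/t = 1/(-39835/3) = -3/39835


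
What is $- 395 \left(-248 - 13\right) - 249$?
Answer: $102846$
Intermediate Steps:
$- 395 \left(-248 - 13\right) - 249 = \left(-395\right) \left(-261\right) - 249 = 103095 - 249 = 102846$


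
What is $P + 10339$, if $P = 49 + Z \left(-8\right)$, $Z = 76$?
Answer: $9780$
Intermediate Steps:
$P = -559$ ($P = 49 + 76 \left(-8\right) = 49 - 608 = -559$)
$P + 10339 = -559 + 10339 = 9780$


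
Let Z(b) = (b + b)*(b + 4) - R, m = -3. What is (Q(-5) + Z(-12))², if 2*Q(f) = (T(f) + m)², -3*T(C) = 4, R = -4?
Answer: 13667809/324 ≈ 42185.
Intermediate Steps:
T(C) = -4/3 (T(C) = -⅓*4 = -4/3)
Q(f) = 169/18 (Q(f) = (-4/3 - 3)²/2 = (-13/3)²/2 = (½)*(169/9) = 169/18)
Z(b) = 4 + 2*b*(4 + b) (Z(b) = (b + b)*(b + 4) - 1*(-4) = (2*b)*(4 + b) + 4 = 2*b*(4 + b) + 4 = 4 + 2*b*(4 + b))
(Q(-5) + Z(-12))² = (169/18 + (4 + 2*(-12)² + 8*(-12)))² = (169/18 + (4 + 2*144 - 96))² = (169/18 + (4 + 288 - 96))² = (169/18 + 196)² = (3697/18)² = 13667809/324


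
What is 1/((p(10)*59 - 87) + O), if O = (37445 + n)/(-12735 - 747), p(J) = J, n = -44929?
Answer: 6741/3394465 ≈ 0.0019859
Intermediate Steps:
O = 3742/6741 (O = (37445 - 44929)/(-12735 - 747) = -7484/(-13482) = -7484*(-1/13482) = 3742/6741 ≈ 0.55511)
1/((p(10)*59 - 87) + O) = 1/((10*59 - 87) + 3742/6741) = 1/((590 - 87) + 3742/6741) = 1/(503 + 3742/6741) = 1/(3394465/6741) = 6741/3394465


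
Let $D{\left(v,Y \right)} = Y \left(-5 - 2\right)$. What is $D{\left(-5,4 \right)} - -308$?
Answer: $280$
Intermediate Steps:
$D{\left(v,Y \right)} = - 7 Y$ ($D{\left(v,Y \right)} = Y \left(-7\right) = - 7 Y$)
$D{\left(-5,4 \right)} - -308 = \left(-7\right) 4 - -308 = -28 + 308 = 280$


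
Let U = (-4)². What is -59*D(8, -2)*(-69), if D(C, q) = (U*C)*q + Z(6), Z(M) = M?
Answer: -1017750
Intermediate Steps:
U = 16
D(C, q) = 6 + 16*C*q (D(C, q) = (16*C)*q + 6 = 16*C*q + 6 = 6 + 16*C*q)
-59*D(8, -2)*(-69) = -59*(6 + 16*8*(-2))*(-69) = -59*(6 - 256)*(-69) = -59*(-250)*(-69) = 14750*(-69) = -1017750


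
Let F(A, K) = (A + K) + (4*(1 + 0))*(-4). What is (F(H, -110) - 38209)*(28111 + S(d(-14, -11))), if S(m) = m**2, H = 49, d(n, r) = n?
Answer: -1083761802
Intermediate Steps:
F(A, K) = -16 + A + K (F(A, K) = (A + K) + (4*1)*(-4) = (A + K) + 4*(-4) = (A + K) - 16 = -16 + A + K)
(F(H, -110) - 38209)*(28111 + S(d(-14, -11))) = ((-16 + 49 - 110) - 38209)*(28111 + (-14)**2) = (-77 - 38209)*(28111 + 196) = -38286*28307 = -1083761802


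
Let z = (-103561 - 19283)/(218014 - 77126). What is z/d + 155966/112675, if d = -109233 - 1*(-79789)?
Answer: 161752144366613/116852602299400 ≈ 1.3842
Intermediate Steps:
z = -30711/35222 (z = -122844/140888 = -122844*1/140888 = -30711/35222 ≈ -0.87193)
d = -29444 (d = -109233 + 79789 = -29444)
z/d + 155966/112675 = -30711/35222/(-29444) + 155966/112675 = -30711/35222*(-1/29444) + 155966*(1/112675) = 30711/1037076568 + 155966/112675 = 161752144366613/116852602299400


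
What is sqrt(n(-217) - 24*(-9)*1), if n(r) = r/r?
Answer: sqrt(217) ≈ 14.731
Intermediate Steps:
n(r) = 1
sqrt(n(-217) - 24*(-9)*1) = sqrt(1 - 24*(-9)*1) = sqrt(1 + 216*1) = sqrt(1 + 216) = sqrt(217)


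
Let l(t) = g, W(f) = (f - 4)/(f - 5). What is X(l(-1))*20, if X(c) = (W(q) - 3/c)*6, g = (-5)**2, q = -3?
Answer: 453/5 ≈ 90.600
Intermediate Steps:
W(f) = (-4 + f)/(-5 + f)
g = 25
l(t) = 25
X(c) = 21/4 - 18/c (X(c) = ((-4 - 3)/(-5 - 3) - 3/c)*6 = (-7/(-8) - 3/c)*6 = (-1/8*(-7) - 3/c)*6 = (7/8 - 3/c)*6 = 21/4 - 18/c)
X(l(-1))*20 = (21/4 - 18/25)*20 = (453/100)*20 = 453/5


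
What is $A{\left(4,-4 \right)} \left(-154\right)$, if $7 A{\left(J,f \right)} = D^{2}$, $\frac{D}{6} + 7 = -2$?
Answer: $-64152$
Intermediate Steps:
$D = -54$ ($D = -42 + 6 \left(-2\right) = -42 - 12 = -54$)
$A{\left(J,f \right)} = \frac{2916}{7}$ ($A{\left(J,f \right)} = \frac{\left(-54\right)^{2}}{7} = \frac{1}{7} \cdot 2916 = \frac{2916}{7}$)
$A{\left(4,-4 \right)} \left(-154\right) = \frac{2916}{7} \left(-154\right) = -64152$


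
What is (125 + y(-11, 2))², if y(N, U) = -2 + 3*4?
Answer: 18225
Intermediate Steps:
y(N, U) = 10 (y(N, U) = -2 + 12 = 10)
(125 + y(-11, 2))² = (125 + 10)² = 135² = 18225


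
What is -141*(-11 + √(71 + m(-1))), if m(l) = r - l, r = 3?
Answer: 1551 - 705*√3 ≈ 329.90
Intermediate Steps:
m(l) = 3 - l
-141*(-11 + √(71 + m(-1))) = -141*(-11 + √(71 + (3 - 1*(-1)))) = -141*(-11 + √(71 + (3 + 1))) = -141*(-11 + √(71 + 4)) = -141*(-11 + √75) = -141*(-11 + 5*√3) = 1551 - 705*√3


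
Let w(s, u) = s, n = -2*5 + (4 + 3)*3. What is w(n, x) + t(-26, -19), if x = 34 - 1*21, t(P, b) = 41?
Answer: 52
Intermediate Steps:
x = 13 (x = 34 - 21 = 13)
n = 11 (n = -10 + 7*3 = -10 + 21 = 11)
w(n, x) + t(-26, -19) = 11 + 41 = 52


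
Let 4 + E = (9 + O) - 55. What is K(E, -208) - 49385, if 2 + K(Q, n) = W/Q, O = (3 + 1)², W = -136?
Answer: -49383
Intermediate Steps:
O = 16 (O = 4² = 16)
E = -34 (E = -4 + ((9 + 16) - 55) = -4 + (25 - 55) = -4 - 30 = -34)
K(Q, n) = -2 - 136/Q
K(E, -208) - 49385 = (-2 - 136/(-34)) - 49385 = (-2 - 136*(-1/34)) - 49385 = (-2 + 4) - 49385 = 2 - 49385 = -49383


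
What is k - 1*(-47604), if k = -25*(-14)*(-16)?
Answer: 42004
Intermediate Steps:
k = -5600 (k = 350*(-16) = -5600)
k - 1*(-47604) = -5600 - 1*(-47604) = -5600 + 47604 = 42004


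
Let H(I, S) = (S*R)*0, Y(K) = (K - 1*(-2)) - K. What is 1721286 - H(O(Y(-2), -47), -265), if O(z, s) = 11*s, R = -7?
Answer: 1721286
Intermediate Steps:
Y(K) = 2 (Y(K) = (K + 2) - K = (2 + K) - K = 2)
H(I, S) = 0 (H(I, S) = (S*(-7))*0 = -7*S*0 = 0)
1721286 - H(O(Y(-2), -47), -265) = 1721286 - 1*0 = 1721286 + 0 = 1721286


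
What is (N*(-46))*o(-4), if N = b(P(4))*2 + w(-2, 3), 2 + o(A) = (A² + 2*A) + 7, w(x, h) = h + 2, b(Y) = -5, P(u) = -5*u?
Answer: 2990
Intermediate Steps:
w(x, h) = 2 + h
o(A) = 5 + A² + 2*A (o(A) = -2 + ((A² + 2*A) + 7) = -2 + (7 + A² + 2*A) = 5 + A² + 2*A)
N = -5 (N = -5*2 + (2 + 3) = -10 + 5 = -5)
(N*(-46))*o(-4) = (-5*(-46))*(5 + (-4)² + 2*(-4)) = 230*(5 + 16 - 8) = 230*13 = 2990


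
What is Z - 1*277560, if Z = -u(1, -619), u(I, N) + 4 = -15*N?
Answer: -286841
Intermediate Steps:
u(I, N) = -4 - 15*N
Z = -9281 (Z = -(-4 - 15*(-619)) = -(-4 + 9285) = -1*9281 = -9281)
Z - 1*277560 = -9281 - 1*277560 = -9281 - 277560 = -286841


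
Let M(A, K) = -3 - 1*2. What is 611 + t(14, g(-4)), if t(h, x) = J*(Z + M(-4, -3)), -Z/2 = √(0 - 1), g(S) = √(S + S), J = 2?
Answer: 601 - 4*I ≈ 601.0 - 4.0*I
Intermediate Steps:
M(A, K) = -5 (M(A, K) = -3 - 2 = -5)
g(S) = √2*√S (g(S) = √(2*S) = √2*√S)
Z = -2*I (Z = -2*√(0 - 1) = -2*I ≈ -2.0*I)
t(h, x) = -10 - 4*I (t(h, x) = 2*(-2*I - 5) = 2*(-5 - 2*I) = -10 - 4*I)
611 + t(14, g(-4)) = 611 + (-10 - 4*I) = 601 - 4*I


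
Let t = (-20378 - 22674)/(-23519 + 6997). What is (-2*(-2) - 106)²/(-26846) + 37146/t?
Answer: 2059455746793/144471749 ≈ 14255.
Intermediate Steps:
t = 21526/8261 (t = -43052/(-16522) = -43052*(-1/16522) = 21526/8261 ≈ 2.6057)
(-2*(-2) - 106)²/(-26846) + 37146/t = (-2*(-2) - 106)²/(-26846) + 37146/(21526/8261) = (4 - 106)²*(-1/26846) + 37146*(8261/21526) = (-102)²*(-1/26846) + 153431553/10763 = 10404*(-1/26846) + 153431553/10763 = -5202/13423 + 153431553/10763 = 2059455746793/144471749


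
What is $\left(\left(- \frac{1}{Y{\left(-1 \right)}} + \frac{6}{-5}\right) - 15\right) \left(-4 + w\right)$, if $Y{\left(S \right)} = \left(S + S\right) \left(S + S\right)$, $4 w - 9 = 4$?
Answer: $\frac{987}{80} \approx 12.337$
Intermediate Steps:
$w = \frac{13}{4}$ ($w = \frac{9}{4} + \frac{1}{4} \cdot 4 = \frac{9}{4} + 1 = \frac{13}{4} \approx 3.25$)
$Y{\left(S \right)} = 4 S^{2}$ ($Y{\left(S \right)} = 2 S 2 S = 4 S^{2}$)
$\left(\left(- \frac{1}{Y{\left(-1 \right)}} + \frac{6}{-5}\right) - 15\right) \left(-4 + w\right) = \left(\left(- \frac{1}{4 \left(-1\right)^{2}} + \frac{6}{-5}\right) - 15\right) \left(-4 + \frac{13}{4}\right) = \left(\left(- \frac{1}{4 \cdot 1} + 6 \left(- \frac{1}{5}\right)\right) - 15\right) \left(- \frac{3}{4}\right) = \left(\left(- \frac{1}{4} - \frac{6}{5}\right) - 15\right) \left(- \frac{3}{4}\right) = \left(- \frac{29}{20} - 15\right) \left(- \frac{3}{4}\right) = \left(- \frac{329}{20}\right) \left(- \frac{3}{4}\right) = \frac{987}{80}$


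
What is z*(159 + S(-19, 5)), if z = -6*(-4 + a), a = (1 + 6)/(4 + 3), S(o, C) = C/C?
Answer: 2880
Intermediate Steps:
S(o, C) = 1
a = 1 (a = 7/7 = 7*(1/7) = 1)
z = 18 (z = -6*(-4 + 1) = -6*(-3) = 18)
z*(159 + S(-19, 5)) = 18*(159 + 1) = 18*160 = 2880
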